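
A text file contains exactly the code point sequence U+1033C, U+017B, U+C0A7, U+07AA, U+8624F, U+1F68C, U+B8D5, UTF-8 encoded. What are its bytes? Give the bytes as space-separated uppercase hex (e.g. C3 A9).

U+1033C: 4-byte form → F0 90 8C BC.
U+017B: 2-byte form → C5 BB.
U+C0A7: 3-byte form → EC 82 A7.
U+07AA: 2-byte form → DE AA.
U+8624F: 4-byte form → F2 86 89 8F.
U+1F68C: 4-byte form → F0 9F 9A 8C.
U+B8D5: 3-byte form → EB A3 95.
Concatenated (22 bytes): F0 90 8C BC C5 BB EC 82 A7 DE AA F2 86 89 8F F0 9F 9A 8C EB A3 95.

F0 90 8C BC C5 BB EC 82 A7 DE AA F2 86 89 8F F0 9F 9A 8C EB A3 95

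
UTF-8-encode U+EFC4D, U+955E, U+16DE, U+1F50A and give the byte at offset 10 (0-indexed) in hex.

U+EFC4D → 4-byte form F3 AF B1 8D at offsets 0–3.
U+955E → 3-byte form E9 95 9E at offsets 4–6.
U+16DE → 3-byte form E1 9B 9E at offsets 7–9.
U+1F50A → 4-byte form F0 9F 94 8A at offsets 10–13.
Offset 10 falls in char 4's range; it's byte 1 of F0 9F 94 8A = 0xF0.

0xF0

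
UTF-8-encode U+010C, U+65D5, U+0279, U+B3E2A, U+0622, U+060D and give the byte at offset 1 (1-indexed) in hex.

0xC4

1-indexed offset 1 is 0-indexed offset 0.
U+010C → 2-byte form C4 8C at offsets 0–1.
Offset 0 falls in char 1's range; it's byte 1 of C4 8C = 0xC4.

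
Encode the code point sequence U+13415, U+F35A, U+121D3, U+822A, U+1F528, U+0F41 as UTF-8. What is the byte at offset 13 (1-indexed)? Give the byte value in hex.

1-indexed offset 13 is 0-indexed offset 12.
U+13415 → 4-byte form F0 93 90 95 at offsets 0–3.
U+F35A → 3-byte form EF 8D 9A at offsets 4–6.
U+121D3 → 4-byte form F0 92 87 93 at offsets 7–10.
U+822A → 3-byte form E8 88 AA at offsets 11–13.
Offset 12 falls in char 4's range; it's byte 2 of E8 88 AA = 0x88.

0x88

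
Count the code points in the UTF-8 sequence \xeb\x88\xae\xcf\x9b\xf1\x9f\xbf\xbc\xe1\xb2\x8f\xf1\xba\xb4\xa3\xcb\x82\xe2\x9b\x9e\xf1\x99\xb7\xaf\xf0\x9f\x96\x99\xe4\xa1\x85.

Byte at offset 0: 0xEB = 11101011 → 3-byte char (#1). Advance 3.
Byte at offset 3: 0xCF = 11001111 → 2-byte char (#2). Advance 2.
Byte at offset 5: 0xF1 = 11110001 → 4-byte char (#3). Advance 4.
Byte at offset 9: 0xE1 = 11100001 → 3-byte char (#4). Advance 3.
Byte at offset 12: 0xF1 = 11110001 → 4-byte char (#5). Advance 4.
Byte at offset 16: 0xCB = 11001011 → 2-byte char (#6). Advance 2.
Byte at offset 18: 0xE2 = 11100010 → 3-byte char (#7). Advance 3.
Byte at offset 21: 0xF1 = 11110001 → 4-byte char (#8). Advance 4.
Byte at offset 25: 0xF0 = 11110000 → 4-byte char (#9). Advance 4.
Byte at offset 29: 0xE4 = 11100100 → 3-byte char (#10). Advance 3.
Reached end at offset 32 after 10 code points.

10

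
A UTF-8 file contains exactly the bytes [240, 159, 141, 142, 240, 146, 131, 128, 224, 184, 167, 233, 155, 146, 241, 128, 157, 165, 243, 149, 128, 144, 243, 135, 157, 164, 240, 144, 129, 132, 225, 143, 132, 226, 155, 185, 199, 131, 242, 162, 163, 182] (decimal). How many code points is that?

12

Byte at offset 0: 0xF0 = 11110000 → 4-byte char (#1). Advance 4.
Byte at offset 4: 0xF0 = 11110000 → 4-byte char (#2). Advance 4.
Byte at offset 8: 0xE0 = 11100000 → 3-byte char (#3). Advance 3.
Byte at offset 11: 0xE9 = 11101001 → 3-byte char (#4). Advance 3.
Byte at offset 14: 0xF1 = 11110001 → 4-byte char (#5). Advance 4.
Byte at offset 18: 0xF3 = 11110011 → 4-byte char (#6). Advance 4.
Byte at offset 22: 0xF3 = 11110011 → 4-byte char (#7). Advance 4.
Byte at offset 26: 0xF0 = 11110000 → 4-byte char (#8). Advance 4.
Byte at offset 30: 0xE1 = 11100001 → 3-byte char (#9). Advance 3.
Byte at offset 33: 0xE2 = 11100010 → 3-byte char (#10). Advance 3.
Byte at offset 36: 0xC7 = 11000111 → 2-byte char (#11). Advance 2.
Byte at offset 38: 0xF2 = 11110010 → 4-byte char (#12). Advance 4.
Reached end at offset 42 after 12 code points.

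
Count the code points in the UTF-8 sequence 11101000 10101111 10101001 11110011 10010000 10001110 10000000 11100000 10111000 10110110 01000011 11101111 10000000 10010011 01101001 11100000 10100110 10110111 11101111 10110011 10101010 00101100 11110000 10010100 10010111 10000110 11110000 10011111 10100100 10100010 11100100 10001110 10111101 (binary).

12

Byte at offset 0: 0xE8 = 11101000 → 3-byte char (#1). Advance 3.
Byte at offset 3: 0xF3 = 11110011 → 4-byte char (#2). Advance 4.
Byte at offset 7: 0xE0 = 11100000 → 3-byte char (#3). Advance 3.
Byte at offset 10: 0x43 = 01000011 → 1-byte char (#4). Advance 1.
Byte at offset 11: 0xEF = 11101111 → 3-byte char (#5). Advance 3.
Byte at offset 14: 0x69 = 01101001 → 1-byte char (#6). Advance 1.
Byte at offset 15: 0xE0 = 11100000 → 3-byte char (#7). Advance 3.
Byte at offset 18: 0xEF = 11101111 → 3-byte char (#8). Advance 3.
Byte at offset 21: 0x2C = 00101100 → 1-byte char (#9). Advance 1.
Byte at offset 22: 0xF0 = 11110000 → 4-byte char (#10). Advance 4.
Byte at offset 26: 0xF0 = 11110000 → 4-byte char (#11). Advance 4.
Byte at offset 30: 0xE4 = 11100100 → 3-byte char (#12). Advance 3.
Reached end at offset 33 after 12 code points.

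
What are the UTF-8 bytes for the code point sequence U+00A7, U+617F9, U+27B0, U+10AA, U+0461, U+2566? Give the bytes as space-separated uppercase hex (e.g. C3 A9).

U+00A7: 2-byte form → C2 A7.
U+617F9: 4-byte form → F1 A1 9F B9.
U+27B0: 3-byte form → E2 9E B0.
U+10AA: 3-byte form → E1 82 AA.
U+0461: 2-byte form → D1 A1.
U+2566: 3-byte form → E2 95 A6.
Concatenated (17 bytes): C2 A7 F1 A1 9F B9 E2 9E B0 E1 82 AA D1 A1 E2 95 A6.

C2 A7 F1 A1 9F B9 E2 9E B0 E1 82 AA D1 A1 E2 95 A6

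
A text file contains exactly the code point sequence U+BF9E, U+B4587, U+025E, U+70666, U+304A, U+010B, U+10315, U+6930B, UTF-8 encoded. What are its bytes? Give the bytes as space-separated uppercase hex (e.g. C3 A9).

EB BE 9E F2 B4 96 87 C9 9E F1 B0 99 A6 E3 81 8A C4 8B F0 90 8C 95 F1 A9 8C 8B

U+BF9E: 3-byte form → EB BE 9E.
U+B4587: 4-byte form → F2 B4 96 87.
U+025E: 2-byte form → C9 9E.
U+70666: 4-byte form → F1 B0 99 A6.
U+304A: 3-byte form → E3 81 8A.
U+010B: 2-byte form → C4 8B.
U+10315: 4-byte form → F0 90 8C 95.
U+6930B: 4-byte form → F1 A9 8C 8B.
Concatenated (26 bytes): EB BE 9E F2 B4 96 87 C9 9E F1 B0 99 A6 E3 81 8A C4 8B F0 90 8C 95 F1 A9 8C 8B.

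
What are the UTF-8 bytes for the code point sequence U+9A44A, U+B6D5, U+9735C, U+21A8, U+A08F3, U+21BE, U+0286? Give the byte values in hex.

U+9A44A: 4-byte form → F2 9A 91 8A.
U+B6D5: 3-byte form → EB 9B 95.
U+9735C: 4-byte form → F2 97 8D 9C.
U+21A8: 3-byte form → E2 86 A8.
U+A08F3: 4-byte form → F2 A0 A3 B3.
U+21BE: 3-byte form → E2 86 BE.
U+0286: 2-byte form → CA 86.
Concatenated (23 bytes): F2 9A 91 8A EB 9B 95 F2 97 8D 9C E2 86 A8 F2 A0 A3 B3 E2 86 BE CA 86.

F2 9A 91 8A EB 9B 95 F2 97 8D 9C E2 86 A8 F2 A0 A3 B3 E2 86 BE CA 86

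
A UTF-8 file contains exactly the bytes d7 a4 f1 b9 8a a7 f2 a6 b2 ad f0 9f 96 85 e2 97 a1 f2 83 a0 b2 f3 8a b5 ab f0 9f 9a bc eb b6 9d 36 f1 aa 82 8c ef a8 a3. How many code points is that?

Byte at offset 0: 0xD7 = 11010111 → 2-byte char (#1). Advance 2.
Byte at offset 2: 0xF1 = 11110001 → 4-byte char (#2). Advance 4.
Byte at offset 6: 0xF2 = 11110010 → 4-byte char (#3). Advance 4.
Byte at offset 10: 0xF0 = 11110000 → 4-byte char (#4). Advance 4.
Byte at offset 14: 0xE2 = 11100010 → 3-byte char (#5). Advance 3.
Byte at offset 17: 0xF2 = 11110010 → 4-byte char (#6). Advance 4.
Byte at offset 21: 0xF3 = 11110011 → 4-byte char (#7). Advance 4.
Byte at offset 25: 0xF0 = 11110000 → 4-byte char (#8). Advance 4.
Byte at offset 29: 0xEB = 11101011 → 3-byte char (#9). Advance 3.
Byte at offset 32: 0x36 = 00110110 → 1-byte char (#10). Advance 1.
Byte at offset 33: 0xF1 = 11110001 → 4-byte char (#11). Advance 4.
Byte at offset 37: 0xEF = 11101111 → 3-byte char (#12). Advance 3.
Reached end at offset 40 after 12 code points.

12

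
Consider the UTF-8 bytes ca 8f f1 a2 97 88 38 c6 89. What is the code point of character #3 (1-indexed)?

U+0038

Offset 0: leading byte 0xCA = 11001010 → 2-byte char #1 = CA 8F.
Offset 2: leading byte 0xF1 = 11110001 → 4-byte char #2 = F1 A2 97 88.
Offset 6: leading byte 0x38 = 00111000 → 1-byte char #3 = 38.
Leading byte 0x38 = 00111000 matches 0xxxxxxx → 1-byte sequence.
Byte 1: 0x38 = 00111000, payload 0111000 (7 bits).
Concatenate: 0111000 = 0x38 (7 bits → U+0038).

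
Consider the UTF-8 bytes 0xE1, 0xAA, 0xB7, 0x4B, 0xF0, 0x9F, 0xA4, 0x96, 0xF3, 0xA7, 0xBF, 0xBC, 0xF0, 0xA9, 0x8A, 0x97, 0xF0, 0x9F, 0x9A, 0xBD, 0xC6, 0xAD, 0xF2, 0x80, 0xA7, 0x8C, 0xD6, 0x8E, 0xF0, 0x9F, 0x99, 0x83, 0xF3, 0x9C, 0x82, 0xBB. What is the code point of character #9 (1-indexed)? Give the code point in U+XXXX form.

Offset 0: leading byte 0xE1 = 11100001 → 3-byte char #1 = E1 AA B7.
Offset 3: leading byte 0x4B = 01001011 → 1-byte char #2 = 4B.
Offset 4: leading byte 0xF0 = 11110000 → 4-byte char #3 = F0 9F A4 96.
Offset 8: leading byte 0xF3 = 11110011 → 4-byte char #4 = F3 A7 BF BC.
Offset 12: leading byte 0xF0 = 11110000 → 4-byte char #5 = F0 A9 8A 97.
Offset 16: leading byte 0xF0 = 11110000 → 4-byte char #6 = F0 9F 9A BD.
Offset 20: leading byte 0xC6 = 11000110 → 2-byte char #7 = C6 AD.
Offset 22: leading byte 0xF2 = 11110010 → 4-byte char #8 = F2 80 A7 8C.
Offset 26: leading byte 0xD6 = 11010110 → 2-byte char #9 = D6 8E.
Leading byte 0xD6 = 11010110 matches 110xxxxx → 2-byte sequence.
Byte 1: 0xD6 = 11010110, payload 10110 (5 bits).
Byte 2: 0x8E = 10001110 (10xxxxxx ✓), payload 001110.
Concatenate: 10110001110 = 0x58E (11 bits → U+058E).

U+058E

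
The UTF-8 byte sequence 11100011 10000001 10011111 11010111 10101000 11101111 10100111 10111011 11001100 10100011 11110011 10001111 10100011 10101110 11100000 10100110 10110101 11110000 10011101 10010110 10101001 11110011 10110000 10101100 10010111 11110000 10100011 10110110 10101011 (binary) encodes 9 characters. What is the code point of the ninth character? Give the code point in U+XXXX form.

U+23DAB

Offset 0: leading byte 0xE3 = 11100011 → 3-byte char #1 = E3 81 9F.
Offset 3: leading byte 0xD7 = 11010111 → 2-byte char #2 = D7 A8.
Offset 5: leading byte 0xEF = 11101111 → 3-byte char #3 = EF A7 BB.
Offset 8: leading byte 0xCC = 11001100 → 2-byte char #4 = CC A3.
Offset 10: leading byte 0xF3 = 11110011 → 4-byte char #5 = F3 8F A3 AE.
Offset 14: leading byte 0xE0 = 11100000 → 3-byte char #6 = E0 A6 B5.
Offset 17: leading byte 0xF0 = 11110000 → 4-byte char #7 = F0 9D 96 A9.
Offset 21: leading byte 0xF3 = 11110011 → 4-byte char #8 = F3 B0 AC 97.
Offset 25: leading byte 0xF0 = 11110000 → 4-byte char #9 = F0 A3 B6 AB.
Leading byte 0xF0 = 11110000 matches 11110xxx → 4-byte sequence.
Byte 1: 0xF0 = 11110000, payload 000 (3 bits).
Byte 2: 0xA3 = 10100011 (10xxxxxx ✓), payload 100011.
Byte 3: 0xB6 = 10110110 (10xxxxxx ✓), payload 110110.
Byte 4: 0xAB = 10101011 (10xxxxxx ✓), payload 101011.
Concatenate: 000100011110110101011 = 0x23DAB (21 bits → U+23DAB).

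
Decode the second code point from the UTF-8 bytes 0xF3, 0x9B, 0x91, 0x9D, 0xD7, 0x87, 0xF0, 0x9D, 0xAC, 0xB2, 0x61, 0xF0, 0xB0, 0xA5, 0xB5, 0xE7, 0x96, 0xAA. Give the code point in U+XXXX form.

U+05C7

Offset 0: leading byte 0xF3 = 11110011 → 4-byte char #1 = F3 9B 91 9D.
Offset 4: leading byte 0xD7 = 11010111 → 2-byte char #2 = D7 87.
Leading byte 0xD7 = 11010111 matches 110xxxxx → 2-byte sequence.
Byte 1: 0xD7 = 11010111, payload 10111 (5 bits).
Byte 2: 0x87 = 10000111 (10xxxxxx ✓), payload 000111.
Concatenate: 10111000111 = 0x5C7 (11 bits → U+05C7).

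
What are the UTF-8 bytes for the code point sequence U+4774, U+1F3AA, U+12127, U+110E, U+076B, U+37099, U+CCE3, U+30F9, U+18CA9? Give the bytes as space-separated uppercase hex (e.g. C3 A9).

E4 9D B4 F0 9F 8E AA F0 92 84 A7 E1 84 8E DD AB F0 B7 82 99 EC B3 A3 E3 83 B9 F0 98 B2 A9

U+4774: 3-byte form → E4 9D B4.
U+1F3AA: 4-byte form → F0 9F 8E AA.
U+12127: 4-byte form → F0 92 84 A7.
U+110E: 3-byte form → E1 84 8E.
U+076B: 2-byte form → DD AB.
U+37099: 4-byte form → F0 B7 82 99.
U+CCE3: 3-byte form → EC B3 A3.
U+30F9: 3-byte form → E3 83 B9.
U+18CA9: 4-byte form → F0 98 B2 A9.
Concatenated (30 bytes): E4 9D B4 F0 9F 8E AA F0 92 84 A7 E1 84 8E DD AB F0 B7 82 99 EC B3 A3 E3 83 B9 F0 98 B2 A9.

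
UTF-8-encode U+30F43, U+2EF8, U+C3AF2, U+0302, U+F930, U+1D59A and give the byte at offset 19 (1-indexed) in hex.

1-indexed offset 19 is 0-indexed offset 18.
U+30F43 → 4-byte form F0 B0 BD 83 at offsets 0–3.
U+2EF8 → 3-byte form E2 BB B8 at offsets 4–6.
U+C3AF2 → 4-byte form F3 83 AB B2 at offsets 7–10.
U+0302 → 2-byte form CC 82 at offsets 11–12.
U+F930 → 3-byte form EF A4 B0 at offsets 13–15.
U+1D59A → 4-byte form F0 9D 96 9A at offsets 16–19.
Offset 18 falls in char 6's range; it's byte 3 of F0 9D 96 9A = 0x96.

0x96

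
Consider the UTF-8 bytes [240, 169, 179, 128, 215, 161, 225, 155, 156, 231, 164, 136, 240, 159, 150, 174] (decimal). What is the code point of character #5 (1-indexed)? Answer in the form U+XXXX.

Offset 0: leading byte 0xF0 = 11110000 → 4-byte char #1 = F0 A9 B3 80.
Offset 4: leading byte 0xD7 = 11010111 → 2-byte char #2 = D7 A1.
Offset 6: leading byte 0xE1 = 11100001 → 3-byte char #3 = E1 9B 9C.
Offset 9: leading byte 0xE7 = 11100111 → 3-byte char #4 = E7 A4 88.
Offset 12: leading byte 0xF0 = 11110000 → 4-byte char #5 = F0 9F 96 AE.
Leading byte 0xF0 = 11110000 matches 11110xxx → 4-byte sequence.
Byte 1: 0xF0 = 11110000, payload 000 (3 bits).
Byte 2: 0x9F = 10011111 (10xxxxxx ✓), payload 011111.
Byte 3: 0x96 = 10010110 (10xxxxxx ✓), payload 010110.
Byte 4: 0xAE = 10101110 (10xxxxxx ✓), payload 101110.
Concatenate: 000011111010110101110 = 0x1F5AE (21 bits → U+1F5AE).

U+1F5AE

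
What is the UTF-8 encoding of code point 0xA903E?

F2 A9 80 BE

U+A903E = 0xA903E = 692286 decimal. In range U+10000–U+10FFFF → 4-byte form: 11110xxx 10xxxxxx 10xxxxxx 10xxxxxx.
Binary (21 bits): 010101001000000111110.
Split 3+6+6+6: 010 | 101001 | 000000 | 111110.
Byte 1: 11110010 = 0xF2.
Byte 2: 10101001 = 0xA9.
Byte 3: 10000000 = 0x80.
Byte 4: 10111110 = 0xBE.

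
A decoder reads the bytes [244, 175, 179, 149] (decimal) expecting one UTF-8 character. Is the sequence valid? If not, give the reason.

invalid (encodes a value above U+10FFFF)

Leading byte 0xF4 = 11110100 → 4-byte form.
Payload = 0x12FCD5, which exceeds U+10FFFF, the maximum Unicode code point. (Leading bytes F5–FF, or F4 followed by ≥ 0x90, are invalid.)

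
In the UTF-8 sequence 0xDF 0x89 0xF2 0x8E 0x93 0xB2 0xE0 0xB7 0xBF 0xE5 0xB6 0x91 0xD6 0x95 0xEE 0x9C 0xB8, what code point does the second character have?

U+8E4F2

Offset 0: leading byte 0xDF = 11011111 → 2-byte char #1 = DF 89.
Offset 2: leading byte 0xF2 = 11110010 → 4-byte char #2 = F2 8E 93 B2.
Leading byte 0xF2 = 11110010 matches 11110xxx → 4-byte sequence.
Byte 1: 0xF2 = 11110010, payload 010 (3 bits).
Byte 2: 0x8E = 10001110 (10xxxxxx ✓), payload 001110.
Byte 3: 0x93 = 10010011 (10xxxxxx ✓), payload 010011.
Byte 4: 0xB2 = 10110010 (10xxxxxx ✓), payload 110010.
Concatenate: 010001110010011110010 = 0x8E4F2 (21 bits → U+8E4F2).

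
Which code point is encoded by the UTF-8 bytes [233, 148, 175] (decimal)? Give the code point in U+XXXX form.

Leading byte 0xE9 = 11101001 matches 1110xxxx → 3-byte sequence.
Byte 1: 0xE9 = 11101001, payload 1001 (4 bits).
Byte 2: 0x94 = 10010100 (10xxxxxx ✓), payload 010100.
Byte 3: 0xAF = 10101111 (10xxxxxx ✓), payload 101111.
Concatenate: 1001010100101111 = 0x952F (16 bits → U+952F).

U+952F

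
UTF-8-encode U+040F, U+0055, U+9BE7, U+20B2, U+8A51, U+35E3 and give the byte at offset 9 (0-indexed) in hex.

0xE8

U+040F → 2-byte form D0 8F at offsets 0–1.
U+0055 → 1-byte form 55 at offsets 2–2.
U+9BE7 → 3-byte form E9 AF A7 at offsets 3–5.
U+20B2 → 3-byte form E2 82 B2 at offsets 6–8.
U+8A51 → 3-byte form E8 A9 91 at offsets 9–11.
Offset 9 falls in char 5's range; it's byte 1 of E8 A9 91 = 0xE8.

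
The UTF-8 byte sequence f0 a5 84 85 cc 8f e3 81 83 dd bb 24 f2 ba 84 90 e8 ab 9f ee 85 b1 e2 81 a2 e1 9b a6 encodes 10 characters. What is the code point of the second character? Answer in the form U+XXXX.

U+030F

Offset 0: leading byte 0xF0 = 11110000 → 4-byte char #1 = F0 A5 84 85.
Offset 4: leading byte 0xCC = 11001100 → 2-byte char #2 = CC 8F.
Leading byte 0xCC = 11001100 matches 110xxxxx → 2-byte sequence.
Byte 1: 0xCC = 11001100, payload 01100 (5 bits).
Byte 2: 0x8F = 10001111 (10xxxxxx ✓), payload 001111.
Concatenate: 01100001111 = 0x30F (11 bits → U+030F).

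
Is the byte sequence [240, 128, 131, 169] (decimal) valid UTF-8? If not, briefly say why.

Leading byte 0xF0 = 11110000 → 4-byte form.
Continuation bytes all match 10xxxxxx. Payload decodes to 0xE9.
But 0xE9 < 0x10000, the minimum for a 4-byte sequence — this is an overlong encoding.

invalid (overlong encoding)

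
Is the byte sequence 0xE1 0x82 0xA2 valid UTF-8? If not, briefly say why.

Leading byte 0xE1 = 11100001 → 3-byte form.
Continuation bytes 0x82=10000010, 0xA2=10100010 all match 10xxxxxx.
Decoded value 0x10A2 is ≥ 0x800 (shortest form) and not a surrogate.

valid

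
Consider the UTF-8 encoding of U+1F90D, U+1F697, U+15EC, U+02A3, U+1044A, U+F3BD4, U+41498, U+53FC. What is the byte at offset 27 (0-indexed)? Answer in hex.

0xBC

U+1F90D → 4-byte form F0 9F A4 8D at offsets 0–3.
U+1F697 → 4-byte form F0 9F 9A 97 at offsets 4–7.
U+15EC → 3-byte form E1 97 AC at offsets 8–10.
U+02A3 → 2-byte form CA A3 at offsets 11–12.
U+1044A → 4-byte form F0 90 91 8A at offsets 13–16.
U+F3BD4 → 4-byte form F3 B3 AF 94 at offsets 17–20.
U+41498 → 4-byte form F1 81 92 98 at offsets 21–24.
U+53FC → 3-byte form E5 8F BC at offsets 25–27.
Offset 27 falls in char 8's range; it's byte 3 of E5 8F BC = 0xBC.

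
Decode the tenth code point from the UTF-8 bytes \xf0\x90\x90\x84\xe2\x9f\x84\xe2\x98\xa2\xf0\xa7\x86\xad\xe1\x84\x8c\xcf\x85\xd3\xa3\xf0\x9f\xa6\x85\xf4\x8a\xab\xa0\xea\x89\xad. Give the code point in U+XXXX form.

U+A26D

Offset 0: leading byte 0xF0 = 11110000 → 4-byte char #1 = F0 90 90 84.
Offset 4: leading byte 0xE2 = 11100010 → 3-byte char #2 = E2 9F 84.
Offset 7: leading byte 0xE2 = 11100010 → 3-byte char #3 = E2 98 A2.
Offset 10: leading byte 0xF0 = 11110000 → 4-byte char #4 = F0 A7 86 AD.
Offset 14: leading byte 0xE1 = 11100001 → 3-byte char #5 = E1 84 8C.
Offset 17: leading byte 0xCF = 11001111 → 2-byte char #6 = CF 85.
Offset 19: leading byte 0xD3 = 11010011 → 2-byte char #7 = D3 A3.
Offset 21: leading byte 0xF0 = 11110000 → 4-byte char #8 = F0 9F A6 85.
Offset 25: leading byte 0xF4 = 11110100 → 4-byte char #9 = F4 8A AB A0.
Offset 29: leading byte 0xEA = 11101010 → 3-byte char #10 = EA 89 AD.
Leading byte 0xEA = 11101010 matches 1110xxxx → 3-byte sequence.
Byte 1: 0xEA = 11101010, payload 1010 (4 bits).
Byte 2: 0x89 = 10001001 (10xxxxxx ✓), payload 001001.
Byte 3: 0xAD = 10101101 (10xxxxxx ✓), payload 101101.
Concatenate: 1010001001101101 = 0xA26D (16 bits → U+A26D).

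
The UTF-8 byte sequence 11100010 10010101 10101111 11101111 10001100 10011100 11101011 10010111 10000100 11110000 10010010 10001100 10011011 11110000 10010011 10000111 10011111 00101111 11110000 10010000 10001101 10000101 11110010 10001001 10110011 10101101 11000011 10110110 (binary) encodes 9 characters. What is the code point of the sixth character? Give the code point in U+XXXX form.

U+002F

Offset 0: leading byte 0xE2 = 11100010 → 3-byte char #1 = E2 95 AF.
Offset 3: leading byte 0xEF = 11101111 → 3-byte char #2 = EF 8C 9C.
Offset 6: leading byte 0xEB = 11101011 → 3-byte char #3 = EB 97 84.
Offset 9: leading byte 0xF0 = 11110000 → 4-byte char #4 = F0 92 8C 9B.
Offset 13: leading byte 0xF0 = 11110000 → 4-byte char #5 = F0 93 87 9F.
Offset 17: leading byte 0x2F = 00101111 → 1-byte char #6 = 2F.
Leading byte 0x2F = 00101111 matches 0xxxxxxx → 1-byte sequence.
Byte 1: 0x2F = 00101111, payload 0101111 (7 bits).
Concatenate: 0101111 = 0x2F (7 bits → U+002F).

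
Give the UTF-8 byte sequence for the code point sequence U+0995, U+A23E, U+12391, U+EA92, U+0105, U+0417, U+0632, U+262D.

E0 A6 95 EA 88 BE F0 92 8E 91 EE AA 92 C4 85 D0 97 D8 B2 E2 98 AD

U+0995: 3-byte form → E0 A6 95.
U+A23E: 3-byte form → EA 88 BE.
U+12391: 4-byte form → F0 92 8E 91.
U+EA92: 3-byte form → EE AA 92.
U+0105: 2-byte form → C4 85.
U+0417: 2-byte form → D0 97.
U+0632: 2-byte form → D8 B2.
U+262D: 3-byte form → E2 98 AD.
Concatenated (22 bytes): E0 A6 95 EA 88 BE F0 92 8E 91 EE AA 92 C4 85 D0 97 D8 B2 E2 98 AD.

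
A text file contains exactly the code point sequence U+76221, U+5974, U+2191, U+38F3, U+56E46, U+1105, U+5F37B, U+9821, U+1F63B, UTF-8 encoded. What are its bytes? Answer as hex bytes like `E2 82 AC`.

F1 B6 88 A1 E5 A5 B4 E2 86 91 E3 A3 B3 F1 96 B9 86 E1 84 85 F1 9F 8D BB E9 A0 A1 F0 9F 98 BB

U+76221: 4-byte form → F1 B6 88 A1.
U+5974: 3-byte form → E5 A5 B4.
U+2191: 3-byte form → E2 86 91.
U+38F3: 3-byte form → E3 A3 B3.
U+56E46: 4-byte form → F1 96 B9 86.
U+1105: 3-byte form → E1 84 85.
U+5F37B: 4-byte form → F1 9F 8D BB.
U+9821: 3-byte form → E9 A0 A1.
U+1F63B: 4-byte form → F0 9F 98 BB.
Concatenated (31 bytes): F1 B6 88 A1 E5 A5 B4 E2 86 91 E3 A3 B3 F1 96 B9 86 E1 84 85 F1 9F 8D BB E9 A0 A1 F0 9F 98 BB.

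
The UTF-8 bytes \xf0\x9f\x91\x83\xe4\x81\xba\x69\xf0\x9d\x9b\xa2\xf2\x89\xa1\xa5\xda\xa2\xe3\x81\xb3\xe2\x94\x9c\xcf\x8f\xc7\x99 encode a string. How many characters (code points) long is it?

Byte at offset 0: 0xF0 = 11110000 → 4-byte char (#1). Advance 4.
Byte at offset 4: 0xE4 = 11100100 → 3-byte char (#2). Advance 3.
Byte at offset 7: 0x69 = 01101001 → 1-byte char (#3). Advance 1.
Byte at offset 8: 0xF0 = 11110000 → 4-byte char (#4). Advance 4.
Byte at offset 12: 0xF2 = 11110010 → 4-byte char (#5). Advance 4.
Byte at offset 16: 0xDA = 11011010 → 2-byte char (#6). Advance 2.
Byte at offset 18: 0xE3 = 11100011 → 3-byte char (#7). Advance 3.
Byte at offset 21: 0xE2 = 11100010 → 3-byte char (#8). Advance 3.
Byte at offset 24: 0xCF = 11001111 → 2-byte char (#9). Advance 2.
Byte at offset 26: 0xC7 = 11000111 → 2-byte char (#10). Advance 2.
Reached end at offset 28 after 10 code points.

10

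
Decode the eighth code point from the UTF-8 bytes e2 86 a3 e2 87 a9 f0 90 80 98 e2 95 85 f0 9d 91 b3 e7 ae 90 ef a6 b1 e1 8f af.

U+13EF

Offset 0: leading byte 0xE2 = 11100010 → 3-byte char #1 = E2 86 A3.
Offset 3: leading byte 0xE2 = 11100010 → 3-byte char #2 = E2 87 A9.
Offset 6: leading byte 0xF0 = 11110000 → 4-byte char #3 = F0 90 80 98.
Offset 10: leading byte 0xE2 = 11100010 → 3-byte char #4 = E2 95 85.
Offset 13: leading byte 0xF0 = 11110000 → 4-byte char #5 = F0 9D 91 B3.
Offset 17: leading byte 0xE7 = 11100111 → 3-byte char #6 = E7 AE 90.
Offset 20: leading byte 0xEF = 11101111 → 3-byte char #7 = EF A6 B1.
Offset 23: leading byte 0xE1 = 11100001 → 3-byte char #8 = E1 8F AF.
Leading byte 0xE1 = 11100001 matches 1110xxxx → 3-byte sequence.
Byte 1: 0xE1 = 11100001, payload 0001 (4 bits).
Byte 2: 0x8F = 10001111 (10xxxxxx ✓), payload 001111.
Byte 3: 0xAF = 10101111 (10xxxxxx ✓), payload 101111.
Concatenate: 0001001111101111 = 0x13EF (16 bits → U+13EF).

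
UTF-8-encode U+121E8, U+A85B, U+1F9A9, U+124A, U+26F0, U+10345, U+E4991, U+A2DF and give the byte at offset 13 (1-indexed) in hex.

1-indexed offset 13 is 0-indexed offset 12.
U+121E8 → 4-byte form F0 92 87 A8 at offsets 0–3.
U+A85B → 3-byte form EA A1 9B at offsets 4–6.
U+1F9A9 → 4-byte form F0 9F A6 A9 at offsets 7–10.
U+124A → 3-byte form E1 89 8A at offsets 11–13.
Offset 12 falls in char 4's range; it's byte 2 of E1 89 8A = 0x89.

0x89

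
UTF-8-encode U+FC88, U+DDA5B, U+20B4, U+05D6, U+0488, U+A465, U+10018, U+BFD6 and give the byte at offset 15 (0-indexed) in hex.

U+FC88 → 3-byte form EF B2 88 at offsets 0–2.
U+DDA5B → 4-byte form F3 9D A9 9B at offsets 3–6.
U+20B4 → 3-byte form E2 82 B4 at offsets 7–9.
U+05D6 → 2-byte form D7 96 at offsets 10–11.
U+0488 → 2-byte form D2 88 at offsets 12–13.
U+A465 → 3-byte form EA 91 A5 at offsets 14–16.
Offset 15 falls in char 6's range; it's byte 2 of EA 91 A5 = 0x91.

0x91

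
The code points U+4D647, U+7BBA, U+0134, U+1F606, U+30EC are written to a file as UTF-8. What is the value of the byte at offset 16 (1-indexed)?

0xAC

1-indexed offset 16 is 0-indexed offset 15.
U+4D647 → 4-byte form F1 8D 99 87 at offsets 0–3.
U+7BBA → 3-byte form E7 AE BA at offsets 4–6.
U+0134 → 2-byte form C4 B4 at offsets 7–8.
U+1F606 → 4-byte form F0 9F 98 86 at offsets 9–12.
U+30EC → 3-byte form E3 83 AC at offsets 13–15.
Offset 15 falls in char 5's range; it's byte 3 of E3 83 AC = 0xAC.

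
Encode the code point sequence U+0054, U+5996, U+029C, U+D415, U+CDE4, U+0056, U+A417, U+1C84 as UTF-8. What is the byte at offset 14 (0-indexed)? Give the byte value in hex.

U+0054 → 1-byte form 54 at offsets 0–0.
U+5996 → 3-byte form E5 A6 96 at offsets 1–3.
U+029C → 2-byte form CA 9C at offsets 4–5.
U+D415 → 3-byte form ED 90 95 at offsets 6–8.
U+CDE4 → 3-byte form EC B7 A4 at offsets 9–11.
U+0056 → 1-byte form 56 at offsets 12–12.
U+A417 → 3-byte form EA 90 97 at offsets 13–15.
Offset 14 falls in char 7's range; it's byte 2 of EA 90 97 = 0x90.

0x90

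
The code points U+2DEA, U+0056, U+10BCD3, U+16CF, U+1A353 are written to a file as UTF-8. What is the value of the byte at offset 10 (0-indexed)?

0x8F

U+2DEA → 3-byte form E2 B7 AA at offsets 0–2.
U+0056 → 1-byte form 56 at offsets 3–3.
U+10BCD3 → 4-byte form F4 8B B3 93 at offsets 4–7.
U+16CF → 3-byte form E1 9B 8F at offsets 8–10.
Offset 10 falls in char 4's range; it's byte 3 of E1 9B 8F = 0x8F.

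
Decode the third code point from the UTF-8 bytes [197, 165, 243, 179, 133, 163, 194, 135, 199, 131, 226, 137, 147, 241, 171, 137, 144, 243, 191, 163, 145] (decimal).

Offset 0: leading byte 0xC5 = 11000101 → 2-byte char #1 = C5 A5.
Offset 2: leading byte 0xF3 = 11110011 → 4-byte char #2 = F3 B3 85 A3.
Offset 6: leading byte 0xC2 = 11000010 → 2-byte char #3 = C2 87.
Leading byte 0xC2 = 11000010 matches 110xxxxx → 2-byte sequence.
Byte 1: 0xC2 = 11000010, payload 00010 (5 bits).
Byte 2: 0x87 = 10000111 (10xxxxxx ✓), payload 000111.
Concatenate: 00010000111 = 0x87 (11 bits → U+0087).

U+0087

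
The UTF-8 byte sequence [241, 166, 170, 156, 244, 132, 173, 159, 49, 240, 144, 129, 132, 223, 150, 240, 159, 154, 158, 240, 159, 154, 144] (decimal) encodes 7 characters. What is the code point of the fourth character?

Offset 0: leading byte 0xF1 = 11110001 → 4-byte char #1 = F1 A6 AA 9C.
Offset 4: leading byte 0xF4 = 11110100 → 4-byte char #2 = F4 84 AD 9F.
Offset 8: leading byte 0x31 = 00110001 → 1-byte char #3 = 31.
Offset 9: leading byte 0xF0 = 11110000 → 4-byte char #4 = F0 90 81 84.
Leading byte 0xF0 = 11110000 matches 11110xxx → 4-byte sequence.
Byte 1: 0xF0 = 11110000, payload 000 (3 bits).
Byte 2: 0x90 = 10010000 (10xxxxxx ✓), payload 010000.
Byte 3: 0x81 = 10000001 (10xxxxxx ✓), payload 000001.
Byte 4: 0x84 = 10000100 (10xxxxxx ✓), payload 000100.
Concatenate: 000010000000001000100 = 0x10044 (21 bits → U+10044).

U+10044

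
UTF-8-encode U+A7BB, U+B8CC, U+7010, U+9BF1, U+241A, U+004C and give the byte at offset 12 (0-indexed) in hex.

U+A7BB → 3-byte form EA 9E BB at offsets 0–2.
U+B8CC → 3-byte form EB A3 8C at offsets 3–5.
U+7010 → 3-byte form E7 80 90 at offsets 6–8.
U+9BF1 → 3-byte form E9 AF B1 at offsets 9–11.
U+241A → 3-byte form E2 90 9A at offsets 12–14.
Offset 12 falls in char 5's range; it's byte 1 of E2 90 9A = 0xE2.

0xE2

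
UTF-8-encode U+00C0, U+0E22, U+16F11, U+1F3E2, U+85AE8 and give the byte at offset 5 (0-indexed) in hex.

0xF0

U+00C0 → 2-byte form C3 80 at offsets 0–1.
U+0E22 → 3-byte form E0 B8 A2 at offsets 2–4.
U+16F11 → 4-byte form F0 96 BC 91 at offsets 5–8.
Offset 5 falls in char 3's range; it's byte 1 of F0 96 BC 91 = 0xF0.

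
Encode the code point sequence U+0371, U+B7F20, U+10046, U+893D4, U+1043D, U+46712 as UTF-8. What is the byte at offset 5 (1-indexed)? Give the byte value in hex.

0xBC

1-indexed offset 5 is 0-indexed offset 4.
U+0371 → 2-byte form CD B1 at offsets 0–1.
U+B7F20 → 4-byte form F2 B7 BC A0 at offsets 2–5.
Offset 4 falls in char 2's range; it's byte 3 of F2 B7 BC A0 = 0xBC.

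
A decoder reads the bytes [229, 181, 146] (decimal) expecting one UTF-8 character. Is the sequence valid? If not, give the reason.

Leading byte 0xE5 = 11100101 → 3-byte form.
Continuation bytes 0xB5=10110101, 0x92=10010010 all match 10xxxxxx.
Decoded value 0x5D52 is ≥ 0x800 (shortest form) and not a surrogate.

valid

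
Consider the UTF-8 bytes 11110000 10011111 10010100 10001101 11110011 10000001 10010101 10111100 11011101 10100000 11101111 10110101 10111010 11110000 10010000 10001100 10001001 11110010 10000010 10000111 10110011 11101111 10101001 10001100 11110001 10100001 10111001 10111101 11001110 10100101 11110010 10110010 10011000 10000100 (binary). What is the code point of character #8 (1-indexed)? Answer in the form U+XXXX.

U+61E7D

Offset 0: leading byte 0xF0 = 11110000 → 4-byte char #1 = F0 9F 94 8D.
Offset 4: leading byte 0xF3 = 11110011 → 4-byte char #2 = F3 81 95 BC.
Offset 8: leading byte 0xDD = 11011101 → 2-byte char #3 = DD A0.
Offset 10: leading byte 0xEF = 11101111 → 3-byte char #4 = EF B5 BA.
Offset 13: leading byte 0xF0 = 11110000 → 4-byte char #5 = F0 90 8C 89.
Offset 17: leading byte 0xF2 = 11110010 → 4-byte char #6 = F2 82 87 B3.
Offset 21: leading byte 0xEF = 11101111 → 3-byte char #7 = EF A9 8C.
Offset 24: leading byte 0xF1 = 11110001 → 4-byte char #8 = F1 A1 B9 BD.
Leading byte 0xF1 = 11110001 matches 11110xxx → 4-byte sequence.
Byte 1: 0xF1 = 11110001, payload 001 (3 bits).
Byte 2: 0xA1 = 10100001 (10xxxxxx ✓), payload 100001.
Byte 3: 0xB9 = 10111001 (10xxxxxx ✓), payload 111001.
Byte 4: 0xBD = 10111101 (10xxxxxx ✓), payload 111101.
Concatenate: 001100001111001111101 = 0x61E7D (21 bits → U+61E7D).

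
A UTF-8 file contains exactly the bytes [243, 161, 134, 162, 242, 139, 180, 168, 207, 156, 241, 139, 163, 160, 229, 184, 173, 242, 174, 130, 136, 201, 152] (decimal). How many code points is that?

7

Byte at offset 0: 0xF3 = 11110011 → 4-byte char (#1). Advance 4.
Byte at offset 4: 0xF2 = 11110010 → 4-byte char (#2). Advance 4.
Byte at offset 8: 0xCF = 11001111 → 2-byte char (#3). Advance 2.
Byte at offset 10: 0xF1 = 11110001 → 4-byte char (#4). Advance 4.
Byte at offset 14: 0xE5 = 11100101 → 3-byte char (#5). Advance 3.
Byte at offset 17: 0xF2 = 11110010 → 4-byte char (#6). Advance 4.
Byte at offset 21: 0xC9 = 11001001 → 2-byte char (#7). Advance 2.
Reached end at offset 23 after 7 code points.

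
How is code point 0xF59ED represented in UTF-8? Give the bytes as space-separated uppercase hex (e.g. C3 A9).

U+F59ED = 0xF59ED = 1006061 decimal. In range U+10000–U+10FFFF → 4-byte form: 11110xxx 10xxxxxx 10xxxxxx 10xxxxxx.
Binary (21 bits): 011110101100111101101.
Split 3+6+6+6: 011 | 110101 | 100111 | 101101.
Byte 1: 11110011 = 0xF3.
Byte 2: 10110101 = 0xB5.
Byte 3: 10100111 = 0xA7.
Byte 4: 10101101 = 0xAD.

F3 B5 A7 AD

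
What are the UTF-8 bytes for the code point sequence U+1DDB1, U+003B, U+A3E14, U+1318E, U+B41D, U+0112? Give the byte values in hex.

F0 9D B6 B1 3B F2 A3 B8 94 F0 93 86 8E EB 90 9D C4 92

U+1DDB1: 4-byte form → F0 9D B6 B1.
U+003B: 1-byte form → 3B.
U+A3E14: 4-byte form → F2 A3 B8 94.
U+1318E: 4-byte form → F0 93 86 8E.
U+B41D: 3-byte form → EB 90 9D.
U+0112: 2-byte form → C4 92.
Concatenated (18 bytes): F0 9D B6 B1 3B F2 A3 B8 94 F0 93 86 8E EB 90 9D C4 92.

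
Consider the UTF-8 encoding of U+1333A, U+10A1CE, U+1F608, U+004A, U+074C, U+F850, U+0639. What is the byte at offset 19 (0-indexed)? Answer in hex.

0xB9

U+1333A → 4-byte form F0 93 8C BA at offsets 0–3.
U+10A1CE → 4-byte form F4 8A 87 8E at offsets 4–7.
U+1F608 → 4-byte form F0 9F 98 88 at offsets 8–11.
U+004A → 1-byte form 4A at offsets 12–12.
U+074C → 2-byte form DD 8C at offsets 13–14.
U+F850 → 3-byte form EF A1 90 at offsets 15–17.
U+0639 → 2-byte form D8 B9 at offsets 18–19.
Offset 19 falls in char 7's range; it's byte 2 of D8 B9 = 0xB9.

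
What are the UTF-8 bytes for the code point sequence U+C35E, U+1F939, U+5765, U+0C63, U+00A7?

U+C35E: 3-byte form → EC 8D 9E.
U+1F939: 4-byte form → F0 9F A4 B9.
U+5765: 3-byte form → E5 9D A5.
U+0C63: 3-byte form → E0 B1 A3.
U+00A7: 2-byte form → C2 A7.
Concatenated (15 bytes): EC 8D 9E F0 9F A4 B9 E5 9D A5 E0 B1 A3 C2 A7.

EC 8D 9E F0 9F A4 B9 E5 9D A5 E0 B1 A3 C2 A7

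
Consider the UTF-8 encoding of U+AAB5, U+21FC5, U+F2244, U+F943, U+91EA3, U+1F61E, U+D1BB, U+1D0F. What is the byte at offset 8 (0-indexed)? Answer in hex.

0xB2

U+AAB5 → 3-byte form EA AA B5 at offsets 0–2.
U+21FC5 → 4-byte form F0 A1 BF 85 at offsets 3–6.
U+F2244 → 4-byte form F3 B2 89 84 at offsets 7–10.
Offset 8 falls in char 3's range; it's byte 2 of F3 B2 89 84 = 0xB2.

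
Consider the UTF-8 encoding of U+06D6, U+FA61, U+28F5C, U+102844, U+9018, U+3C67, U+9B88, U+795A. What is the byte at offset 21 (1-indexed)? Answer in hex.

0xAE

1-indexed offset 21 is 0-indexed offset 20.
U+06D6 → 2-byte form DB 96 at offsets 0–1.
U+FA61 → 3-byte form EF A9 A1 at offsets 2–4.
U+28F5C → 4-byte form F0 A8 BD 9C at offsets 5–8.
U+102844 → 4-byte form F4 82 A1 84 at offsets 9–12.
U+9018 → 3-byte form E9 80 98 at offsets 13–15.
U+3C67 → 3-byte form E3 B1 A7 at offsets 16–18.
U+9B88 → 3-byte form E9 AE 88 at offsets 19–21.
Offset 20 falls in char 7's range; it's byte 2 of E9 AE 88 = 0xAE.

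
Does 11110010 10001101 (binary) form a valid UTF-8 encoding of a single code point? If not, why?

Leading byte 0xF2 = 11110010 → 4-byte form, but only 2 bytes are present.

invalid (sequence truncated)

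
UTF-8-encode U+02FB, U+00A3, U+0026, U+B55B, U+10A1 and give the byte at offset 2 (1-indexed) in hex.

1-indexed offset 2 is 0-indexed offset 1.
U+02FB → 2-byte form CB BB at offsets 0–1.
Offset 1 falls in char 1's range; it's byte 2 of CB BB = 0xBB.

0xBB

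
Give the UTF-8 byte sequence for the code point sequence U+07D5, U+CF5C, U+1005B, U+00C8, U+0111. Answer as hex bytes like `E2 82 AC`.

U+07D5: 2-byte form → DF 95.
U+CF5C: 3-byte form → EC BD 9C.
U+1005B: 4-byte form → F0 90 81 9B.
U+00C8: 2-byte form → C3 88.
U+0111: 2-byte form → C4 91.
Concatenated (13 bytes): DF 95 EC BD 9C F0 90 81 9B C3 88 C4 91.

DF 95 EC BD 9C F0 90 81 9B C3 88 C4 91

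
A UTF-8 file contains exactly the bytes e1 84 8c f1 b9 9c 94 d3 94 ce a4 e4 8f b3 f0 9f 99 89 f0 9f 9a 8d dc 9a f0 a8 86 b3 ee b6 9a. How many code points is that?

10

Byte at offset 0: 0xE1 = 11100001 → 3-byte char (#1). Advance 3.
Byte at offset 3: 0xF1 = 11110001 → 4-byte char (#2). Advance 4.
Byte at offset 7: 0xD3 = 11010011 → 2-byte char (#3). Advance 2.
Byte at offset 9: 0xCE = 11001110 → 2-byte char (#4). Advance 2.
Byte at offset 11: 0xE4 = 11100100 → 3-byte char (#5). Advance 3.
Byte at offset 14: 0xF0 = 11110000 → 4-byte char (#6). Advance 4.
Byte at offset 18: 0xF0 = 11110000 → 4-byte char (#7). Advance 4.
Byte at offset 22: 0xDC = 11011100 → 2-byte char (#8). Advance 2.
Byte at offset 24: 0xF0 = 11110000 → 4-byte char (#9). Advance 4.
Byte at offset 28: 0xEE = 11101110 → 3-byte char (#10). Advance 3.
Reached end at offset 31 after 10 code points.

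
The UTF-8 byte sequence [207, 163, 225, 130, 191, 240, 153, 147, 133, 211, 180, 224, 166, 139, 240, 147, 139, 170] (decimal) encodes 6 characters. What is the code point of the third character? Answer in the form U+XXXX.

Offset 0: leading byte 0xCF = 11001111 → 2-byte char #1 = CF A3.
Offset 2: leading byte 0xE1 = 11100001 → 3-byte char #2 = E1 82 BF.
Offset 5: leading byte 0xF0 = 11110000 → 4-byte char #3 = F0 99 93 85.
Leading byte 0xF0 = 11110000 matches 11110xxx → 4-byte sequence.
Byte 1: 0xF0 = 11110000, payload 000 (3 bits).
Byte 2: 0x99 = 10011001 (10xxxxxx ✓), payload 011001.
Byte 3: 0x93 = 10010011 (10xxxxxx ✓), payload 010011.
Byte 4: 0x85 = 10000101 (10xxxxxx ✓), payload 000101.
Concatenate: 000011001010011000101 = 0x194C5 (21 bits → U+194C5).

U+194C5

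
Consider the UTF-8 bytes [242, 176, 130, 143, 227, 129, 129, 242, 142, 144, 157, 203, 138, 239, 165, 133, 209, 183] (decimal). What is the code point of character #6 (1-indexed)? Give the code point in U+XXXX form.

Offset 0: leading byte 0xF2 = 11110010 → 4-byte char #1 = F2 B0 82 8F.
Offset 4: leading byte 0xE3 = 11100011 → 3-byte char #2 = E3 81 81.
Offset 7: leading byte 0xF2 = 11110010 → 4-byte char #3 = F2 8E 90 9D.
Offset 11: leading byte 0xCB = 11001011 → 2-byte char #4 = CB 8A.
Offset 13: leading byte 0xEF = 11101111 → 3-byte char #5 = EF A5 85.
Offset 16: leading byte 0xD1 = 11010001 → 2-byte char #6 = D1 B7.
Leading byte 0xD1 = 11010001 matches 110xxxxx → 2-byte sequence.
Byte 1: 0xD1 = 11010001, payload 10001 (5 bits).
Byte 2: 0xB7 = 10110111 (10xxxxxx ✓), payload 110111.
Concatenate: 10001110111 = 0x477 (11 bits → U+0477).

U+0477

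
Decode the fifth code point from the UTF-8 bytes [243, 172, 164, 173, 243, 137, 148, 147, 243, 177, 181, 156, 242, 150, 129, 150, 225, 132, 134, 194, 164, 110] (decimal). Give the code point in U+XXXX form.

Offset 0: leading byte 0xF3 = 11110011 → 4-byte char #1 = F3 AC A4 AD.
Offset 4: leading byte 0xF3 = 11110011 → 4-byte char #2 = F3 89 94 93.
Offset 8: leading byte 0xF3 = 11110011 → 4-byte char #3 = F3 B1 B5 9C.
Offset 12: leading byte 0xF2 = 11110010 → 4-byte char #4 = F2 96 81 96.
Offset 16: leading byte 0xE1 = 11100001 → 3-byte char #5 = E1 84 86.
Leading byte 0xE1 = 11100001 matches 1110xxxx → 3-byte sequence.
Byte 1: 0xE1 = 11100001, payload 0001 (4 bits).
Byte 2: 0x84 = 10000100 (10xxxxxx ✓), payload 000100.
Byte 3: 0x86 = 10000110 (10xxxxxx ✓), payload 000110.
Concatenate: 0001000100000110 = 0x1106 (16 bits → U+1106).

U+1106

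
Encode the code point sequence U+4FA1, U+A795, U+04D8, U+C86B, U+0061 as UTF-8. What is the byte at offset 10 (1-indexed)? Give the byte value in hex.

1-indexed offset 10 is 0-indexed offset 9.
U+4FA1 → 3-byte form E4 BE A1 at offsets 0–2.
U+A795 → 3-byte form EA 9E 95 at offsets 3–5.
U+04D8 → 2-byte form D3 98 at offsets 6–7.
U+C86B → 3-byte form EC A1 AB at offsets 8–10.
Offset 9 falls in char 4's range; it's byte 2 of EC A1 AB = 0xA1.

0xA1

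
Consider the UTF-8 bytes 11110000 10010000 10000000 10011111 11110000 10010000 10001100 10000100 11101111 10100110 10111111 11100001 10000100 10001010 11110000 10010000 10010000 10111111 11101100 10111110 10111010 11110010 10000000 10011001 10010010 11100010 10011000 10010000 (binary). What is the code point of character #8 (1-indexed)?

U+2610

Offset 0: leading byte 0xF0 = 11110000 → 4-byte char #1 = F0 90 80 9F.
Offset 4: leading byte 0xF0 = 11110000 → 4-byte char #2 = F0 90 8C 84.
Offset 8: leading byte 0xEF = 11101111 → 3-byte char #3 = EF A6 BF.
Offset 11: leading byte 0xE1 = 11100001 → 3-byte char #4 = E1 84 8A.
Offset 14: leading byte 0xF0 = 11110000 → 4-byte char #5 = F0 90 90 BF.
Offset 18: leading byte 0xEC = 11101100 → 3-byte char #6 = EC BE BA.
Offset 21: leading byte 0xF2 = 11110010 → 4-byte char #7 = F2 80 99 92.
Offset 25: leading byte 0xE2 = 11100010 → 3-byte char #8 = E2 98 90.
Leading byte 0xE2 = 11100010 matches 1110xxxx → 3-byte sequence.
Byte 1: 0xE2 = 11100010, payload 0010 (4 bits).
Byte 2: 0x98 = 10011000 (10xxxxxx ✓), payload 011000.
Byte 3: 0x90 = 10010000 (10xxxxxx ✓), payload 010000.
Concatenate: 0010011000010000 = 0x2610 (16 bits → U+2610).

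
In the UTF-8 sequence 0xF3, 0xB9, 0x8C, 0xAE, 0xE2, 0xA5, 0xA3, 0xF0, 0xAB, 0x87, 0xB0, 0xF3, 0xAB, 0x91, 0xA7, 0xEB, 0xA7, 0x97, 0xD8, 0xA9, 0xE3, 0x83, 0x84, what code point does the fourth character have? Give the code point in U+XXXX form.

U+EB467

Offset 0: leading byte 0xF3 = 11110011 → 4-byte char #1 = F3 B9 8C AE.
Offset 4: leading byte 0xE2 = 11100010 → 3-byte char #2 = E2 A5 A3.
Offset 7: leading byte 0xF0 = 11110000 → 4-byte char #3 = F0 AB 87 B0.
Offset 11: leading byte 0xF3 = 11110011 → 4-byte char #4 = F3 AB 91 A7.
Leading byte 0xF3 = 11110011 matches 11110xxx → 4-byte sequence.
Byte 1: 0xF3 = 11110011, payload 011 (3 bits).
Byte 2: 0xAB = 10101011 (10xxxxxx ✓), payload 101011.
Byte 3: 0x91 = 10010001 (10xxxxxx ✓), payload 010001.
Byte 4: 0xA7 = 10100111 (10xxxxxx ✓), payload 100111.
Concatenate: 011101011010001100111 = 0xEB467 (21 bits → U+EB467).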